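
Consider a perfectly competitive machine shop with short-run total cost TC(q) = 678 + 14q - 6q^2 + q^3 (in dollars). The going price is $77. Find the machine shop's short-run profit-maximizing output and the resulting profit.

Profit = -$286 at q = 7

AVC = 14 - 6q + q^2; min AVC = $5 at q = 3. Since P = $77 ≥ min AVC, the firm produces.
With MC = 14 - 12q + 3q^2, P = MC on the upward-sloping part at q* = 7.
TR = 77·7 = 539. TC = 678 + 147 = 825. Profit = 539 − 825 = -$286.
By producing, the firm covers all variable cost plus $392 of fixed cost; shutting down would lose the full $678.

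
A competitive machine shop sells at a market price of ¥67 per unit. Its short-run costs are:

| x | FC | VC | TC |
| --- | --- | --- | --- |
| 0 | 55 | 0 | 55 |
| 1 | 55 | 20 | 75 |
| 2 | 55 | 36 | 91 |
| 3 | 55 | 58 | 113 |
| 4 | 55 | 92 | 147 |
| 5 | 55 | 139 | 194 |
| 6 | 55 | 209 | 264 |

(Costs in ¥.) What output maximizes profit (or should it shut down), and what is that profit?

x = 5; profit = ¥141

Compute π = P·x − TC at each output: x=0: -55; x=1: -8; x=2: 43; x=3: 88; x=4: 121; x=5: 141; x=6: 138.
Profit is maximized at x = 5. AVC there is 139/5 = ¥27.80 ≤ P, so producing beats shutting down (which would give -¥55).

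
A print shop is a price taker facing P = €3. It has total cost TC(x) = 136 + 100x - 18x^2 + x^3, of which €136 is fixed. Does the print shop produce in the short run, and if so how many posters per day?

Shut down

From TC, MC = TC'(x) = 100 - 36x + 3x^2 and AVC = VC/x = 100 - 18x + x^2.
The AVC parabola has its vertex at x = 18/2 = 9, where AVC = 100 - 18·9 + 9^2 = €19.
P = €3 lies below min AVC = €19; no output level covers variable cost.
Shutting down limits the loss to fixed cost, €136.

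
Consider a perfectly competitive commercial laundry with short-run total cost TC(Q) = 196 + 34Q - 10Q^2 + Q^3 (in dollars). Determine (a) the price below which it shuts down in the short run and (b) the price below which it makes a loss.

Shutdown price = $9; break-even price = $41

AVC = 34 - 10Q + Q^2; minimized at Q = 5, giving min AVC = $9. That is the shutdown price.
ATC = 196/Q + 34 - 10Q + Q^2. Setting dATC/dQ = −196/Q^2 − 10 + 2Q = 0 gives Q = 7 (since 2·7^3 − 10·7^2 = 196).
min ATC = 196/7 + 34 − 10·7 + 7^2 = $41. That is the break-even price.
Between these two prices the firm operates at a loss; above $41 it earns a profit.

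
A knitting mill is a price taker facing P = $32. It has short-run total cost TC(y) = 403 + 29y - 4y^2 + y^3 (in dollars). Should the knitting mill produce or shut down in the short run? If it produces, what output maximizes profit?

Strip out fixed cost: VC = 29y - 4y^2 + y^3. Then AVC = 29 - 4y + y^2 and MC = 29 - 8y + 3y^2.
AVC is minimized where dAVC/dy = -4 + 2y = 0, at y = 2; min AVC = 29 - 4·2 + 2^2 = $25.
Because $32 ≥ $25, revenue can cover variable cost; the firm operates.
Solving P = MC: -3 - 8y + 3y^2 = 0 ⇒ y = -1/3 or 3. On the upward-sloping branch, y* = 3.
Check: AVC at y = 3 is $26 ≤ P, so revenue covers variable cost.
Profit = P·y − TC = 32·3 − 481 = -$385, a loss, but smaller than the $403 fixed cost the firm would lose by shutting down.

Produce at y = 3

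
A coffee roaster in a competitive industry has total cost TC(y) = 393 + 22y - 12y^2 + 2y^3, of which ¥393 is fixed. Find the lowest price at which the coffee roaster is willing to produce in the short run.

¥4 per unit

The firm shuts down when price falls below the minimum of average variable cost. AVC = VC/y = 22 - 12y + 2y^2.
dAVC/dy = -12 + 4y = 0 gives y = 3. min AVC = 22 - 12·3 + 2·3^2 = 4.
So the shutdown price is ¥4.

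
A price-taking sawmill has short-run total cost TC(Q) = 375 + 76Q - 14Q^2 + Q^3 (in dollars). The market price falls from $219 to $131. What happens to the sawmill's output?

Output falls from 13 to 11

MC = 76 - 28Q + 3Q^2; the shutdown threshold is min AVC = $27 (at Q = 7).
With P = $219 above the shutdown price, P = MC gives Q = 13.
At P = $131 ≥ min AVC, set P = MC: Q = 11. The firm stays open but cuts output.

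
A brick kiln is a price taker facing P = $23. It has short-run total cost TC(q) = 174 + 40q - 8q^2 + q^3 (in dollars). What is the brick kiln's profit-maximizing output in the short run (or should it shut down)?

Variable cost is VC = 40q - 8q^2 + q^3, so AVC = VC/q = 40 - 8q + q^2 and MC = dTC/dq = 40 - 16q + 3q^2.
The AVC parabola has its vertex at q = 8/2 = 4, where AVC = 40 - 8·4 + 4^2 = $24.
With P < min AVC ($23 < $24), every unit sold adds to the loss.
The firm minimizes its loss by shutting down and losing only its fixed cost of $174.

Shut down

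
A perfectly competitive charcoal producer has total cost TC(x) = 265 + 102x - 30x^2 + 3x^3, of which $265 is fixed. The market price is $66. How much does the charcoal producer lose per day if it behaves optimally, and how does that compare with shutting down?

AVC = 102 - 30x + 3x^2; min AVC = $27 at x = 5. Since P = $66 ≥ min AVC, the firm produces.
MC = 102 - 60x + 9x^2. Setting P = MC and taking the root on the rising branch gives x* = 6.
TR = 66·6 = 396. TC = 265 + 180 = 445. Profit = 396 − 445 = -$49.
By producing, the firm covers all variable cost plus $216 of fixed cost; shutting down would lose the full $265.

Profit = -$49 at x = 6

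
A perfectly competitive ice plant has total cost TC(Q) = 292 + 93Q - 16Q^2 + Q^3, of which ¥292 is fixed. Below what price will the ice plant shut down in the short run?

The firm shuts down when price falls below the minimum of average variable cost. AVC = VC/Q = 93 - 16Q + Q^2.
dAVC/dQ = -16 + 2Q = 0 gives Q = 8. min AVC = 93 - 16·8 + 8^2 = 29.
For P < ¥29 the firm produces nothing.

¥29 per unit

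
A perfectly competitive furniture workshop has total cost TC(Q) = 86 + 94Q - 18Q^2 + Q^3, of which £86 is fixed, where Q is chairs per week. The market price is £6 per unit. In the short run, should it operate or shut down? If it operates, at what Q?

Variable cost is VC = 94Q - 18Q^2 + Q^3, so AVC = VC/Q = 94 - 18Q + Q^2 and MC = dTC/dQ = 94 - 36Q + 3Q^2.
AVC hits its minimum where MC = AVC, at Q = 9, giving min AVC = 94 - 18·9 + 9^2 = £13.
Since P = £6 < min AVC = £13, price fails to cover variable cost at any output.
The firm minimizes its loss by shutting down and losing only its fixed cost of £86.

Shut down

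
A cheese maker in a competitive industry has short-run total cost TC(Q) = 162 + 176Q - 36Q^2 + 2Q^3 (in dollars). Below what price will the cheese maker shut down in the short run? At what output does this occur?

$14 per unit, at Q = 9

The shutdown price is the minimum of AVC. VC = 176Q - 36Q^2 + 2Q^3, so AVC = 176 - 36Q + 2Q^2.
At the minimum of AVC, MC = AVC. MC = 176 - 72Q + 6Q^2; setting MC = AVC gives 4Q^2 - 36Q = 0, so Q = 9. min AVC = 14.
For P < $14 the firm produces nothing.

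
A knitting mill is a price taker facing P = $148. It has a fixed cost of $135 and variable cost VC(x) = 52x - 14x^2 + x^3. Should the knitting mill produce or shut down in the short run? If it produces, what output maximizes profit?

Produce at x = 12

Variable cost is VC = 52x - 14x^2 + x^3, so AVC = VC/x = 52 - 14x + x^2 and MC = dTC/dx = 52 - 28x + 3x^2.
AVC hits its minimum where MC = AVC, at x = 7, giving min AVC = 52 - 14·7 + 7^2 = $3.
P = $148 exceeds min AVC = $3, so the firm stays open.
P = MC gives -96 - 28x + 3x^2 = 0, with roots -8/3 and 12. Take the larger (rising MC): x* = 12.
Check: AVC at x = 12 is $28 ≤ P, so revenue covers variable cost.
Profit = P·x − TC = 148·12 − 471 = $1305.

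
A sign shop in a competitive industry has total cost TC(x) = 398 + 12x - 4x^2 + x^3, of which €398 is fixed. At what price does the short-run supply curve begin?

€8 per unit

The firm shuts down when price falls below the minimum of average variable cost. AVC = VC/x = 12 - 4x + x^2.
At the minimum of AVC, MC = AVC. MC = 12 - 8x + 3x^2; setting MC = AVC gives 2x^2 - 4x = 0, so x = 2. min AVC = 8.
The firm shuts down for any P below €8.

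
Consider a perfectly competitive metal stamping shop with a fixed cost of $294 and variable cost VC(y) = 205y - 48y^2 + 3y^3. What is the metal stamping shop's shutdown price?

$13 per unit

The firm shuts down when price falls below the minimum of average variable cost. AVC = VC/y = 205 - 48y + 3y^2.
dAVC/dy = -48 + 6y = 0 gives y = 8. min AVC = 205 - 48·8 + 3·8^2 = 13.
So the shutdown price is $13.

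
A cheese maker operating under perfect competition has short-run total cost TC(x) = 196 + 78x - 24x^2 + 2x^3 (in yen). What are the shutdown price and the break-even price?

Shutdown price = min AVC. AVC = 78 - 24x + 2x^2, with vertex at x = 6 and minimum ¥6.
ATC = 196/x + 78 - 24x + 2x^2. Setting dATC/dx = −196/x^2 − 24 + 4x = 0 gives x = 7 (since 4·7^3 − 24·7^2 = 196).
min ATC = 196/7 + 78 − 24·7 + 2·7^2 = ¥36. That is the break-even price.
For ¥6 ≤ P < ¥36 the firm produces at a loss; below ¥6 it shuts down.

Shutdown price = ¥6; break-even price = ¥36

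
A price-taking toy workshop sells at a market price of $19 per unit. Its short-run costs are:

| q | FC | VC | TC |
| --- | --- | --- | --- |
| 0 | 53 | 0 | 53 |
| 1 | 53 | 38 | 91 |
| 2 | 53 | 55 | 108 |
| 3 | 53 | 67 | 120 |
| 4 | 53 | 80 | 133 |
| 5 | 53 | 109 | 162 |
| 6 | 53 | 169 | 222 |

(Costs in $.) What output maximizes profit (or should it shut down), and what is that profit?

Profit at each row (π = 19q − TC): q=0: -53; q=1: -72; q=2: -70; q=3: -63; q=4: -57; q=5: -67; q=6: -108.
Profit is highest at q = 0. Equivalently, the lowest AVC in the table is 80/4 ≈ $20 at q = 4, and P = $19 falls below it — price never covers variable cost, so the firm shuts down and loses only its fixed cost.

q = 0 (shut down); profit = -$53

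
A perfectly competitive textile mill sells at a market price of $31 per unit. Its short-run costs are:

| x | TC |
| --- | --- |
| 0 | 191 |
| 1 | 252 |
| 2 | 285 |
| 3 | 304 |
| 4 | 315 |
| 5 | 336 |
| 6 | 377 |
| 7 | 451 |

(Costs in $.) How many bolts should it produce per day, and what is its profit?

Tabulate TR − TC: x=0: -191; x=1: -221; x=2: -223; x=3: -211; x=4: -191; x=5: -181; x=6: -191; x=7: -234.
Profit is maximized at x = 5. AVC there is 145/5 = $29 ≤ P, so producing beats shutting down (which would give -$191).

x = 5; profit = -$181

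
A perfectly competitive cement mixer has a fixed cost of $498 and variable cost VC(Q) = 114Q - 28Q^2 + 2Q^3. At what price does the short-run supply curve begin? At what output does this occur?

$16 per unit, at Q = 7

Short-run supply begins at min AVC. From VC = 114Q - 28Q^2 + 2Q^3, AVC = 114 - 28Q + 2Q^2.
At the minimum of AVC, MC = AVC. MC = 114 - 56Q + 6Q^2; setting MC = AVC gives 4Q^2 - 28Q = 0, so Q = 7. min AVC = 16.
For P < $16 the firm produces nothing.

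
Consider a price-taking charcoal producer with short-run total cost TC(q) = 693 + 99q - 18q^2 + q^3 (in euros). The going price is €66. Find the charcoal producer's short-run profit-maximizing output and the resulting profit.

AVC = 99 - 18q + q^2 has its minimum €18 at q = 9; price €66 clears that bar, so the firm operates.
MC = 99 - 36q + 3q^2. Setting P = MC and taking the root on the rising branch gives q* = 11.
TR = 66·11 = 726. TC = 693 + 242 = 935. Profit = 726 − 935 = -€209.
By producing, the firm covers all variable cost plus €484 of fixed cost; shutting down would lose the full €693.

Profit = -€209 at q = 11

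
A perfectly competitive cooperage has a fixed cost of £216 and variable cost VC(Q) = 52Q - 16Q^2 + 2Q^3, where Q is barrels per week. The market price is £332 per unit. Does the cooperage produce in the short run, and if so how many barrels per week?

Produce at Q = 10

Variable cost is VC = 52Q - 16Q^2 + 2Q^3, so AVC = VC/Q = 52 - 16Q + 2Q^2 and MC = dTC/dQ = 52 - 32Q + 6Q^2.
AVC is minimized where dAVC/dQ = -16 + 4Q = 0, at Q = 4; min AVC = 52 - 16·4 + 2·4^2 = £20.
Since P = £332 ≥ min AVC = £20, price covers variable cost and the firm should produce.
Solving P = MC: -280 - 32Q + 6Q^2 = 0 ⇒ Q = -14/3 or 10. On the upward-sloping branch, Q* = 10.
Check: AVC at Q = 10 is £92 ≤ P, so revenue covers variable cost.
Profit = P·Q − TC = 332·10 − 1136 = £2184.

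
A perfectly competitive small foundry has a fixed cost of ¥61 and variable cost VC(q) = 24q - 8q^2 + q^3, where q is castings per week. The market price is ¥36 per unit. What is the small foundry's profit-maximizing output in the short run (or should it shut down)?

Variable cost is VC = 24q - 8q^2 + q^3, so AVC = VC/q = 24 - 8q + q^2 and MC = dTC/dq = 24 - 16q + 3q^2.
AVC hits its minimum where MC = AVC, at q = 4, giving min AVC = 24 - 8·4 + 4^2 = ¥8.
P = ¥36 exceeds min AVC = ¥8, so the firm stays open.
Solving P = MC: -12 - 16q + 3q^2 = 0 ⇒ q = -2/3 or 6. On the upward-sloping branch, q* = 6.
Check: AVC at q = 6 is ¥12 ≤ P, so revenue covers variable cost.
Profit = P·q − TC = 36·6 − 133 = ¥83.

Produce at q = 6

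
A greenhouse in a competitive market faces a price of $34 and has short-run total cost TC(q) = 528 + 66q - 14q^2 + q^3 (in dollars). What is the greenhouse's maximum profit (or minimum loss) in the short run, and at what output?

Profit = -$400 at q = 8

AVC = 66 - 14q + q^2 has its minimum $17 at q = 7; price $34 clears that bar, so the firm operates.
With MC = 66 - 28q + 3q^2, P = MC on the upward-sloping part at q* = 8.
TR = 34·8 = 272. TC = 528 + 144 = 672. Profit = 272 − 672 = -$400.
Shutting down would mean losing the fixed cost of $528, so operating at a loss of $400 is better by $128.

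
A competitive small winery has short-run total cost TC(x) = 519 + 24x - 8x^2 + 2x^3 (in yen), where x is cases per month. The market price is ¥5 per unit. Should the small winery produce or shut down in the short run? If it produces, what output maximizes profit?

Shut down

Variable cost is VC = 24x - 8x^2 + 2x^3, so AVC = VC/x = 24 - 8x + 2x^2 and MC = dTC/dx = 24 - 16x + 6x^2.
The AVC parabola has its vertex at x = 8/4 = 2, where AVC = 24 - 8·2 + 2·2^2 = ¥16.
Since P = ¥5 < min AVC = ¥16, price fails to cover variable cost at any output.
Best response: produce nothing and absorb the ¥519 fixed cost.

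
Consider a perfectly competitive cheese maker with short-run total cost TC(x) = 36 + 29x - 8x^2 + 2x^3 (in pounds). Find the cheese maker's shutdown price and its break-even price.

Shutdown price = £21; break-even price = £35

Shutdown price = min AVC. AVC = 29 - 8x + 2x^2, with vertex at x = 2 and minimum £21.
ATC = 36/x + 29 - 8x + 2x^2. Setting dATC/dx = −36/x^2 − 8 + 4x = 0 gives x = 3 (since 4·3^3 − 8·3^2 = 36).
min ATC = 36/3 + 29 − 8·3 + 2·3^2 = £35. That is the break-even price.
Between these two prices the firm operates at a loss; above £35 it earns a profit.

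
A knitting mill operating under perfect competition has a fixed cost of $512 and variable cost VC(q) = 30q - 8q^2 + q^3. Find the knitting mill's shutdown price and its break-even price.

Shutdown price = $14; break-even price = $94

AVC = 30 - 8q + q^2; minimized at q = 4, giving min AVC = $14. That is the shutdown price.
ATC = 512/q + 30 - 8q + q^2. Setting dATC/dq = −512/q^2 − 8 + 2q = 0 gives q = 8 (since 2·8^3 − 8·8^2 = 512).
min ATC = 512/8 + 30 − 8·8 + 8^2 = $94. That is the break-even price.
For $14 ≤ P < $94 the firm produces at a loss; below $14 it shuts down.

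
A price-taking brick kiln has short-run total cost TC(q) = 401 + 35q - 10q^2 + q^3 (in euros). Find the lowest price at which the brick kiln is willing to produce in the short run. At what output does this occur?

Short-run supply begins at min AVC. From VC = 35q - 10q^2 + q^3, AVC = 35 - 10q + q^2.
dAVC/dq = -10 + 2q = 0 gives q = 5. min AVC = 35 - 10·5 + 5^2 = 10.
The firm shuts down for any P below €10.

€10 per unit, at q = 5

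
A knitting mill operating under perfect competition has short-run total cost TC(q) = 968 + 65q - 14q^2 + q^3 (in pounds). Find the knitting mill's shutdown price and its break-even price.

AVC = 65 - 14q + q^2; minimized at q = 7, giving min AVC = £16. That is the shutdown price.
ATC = 968/q + 65 - 14q + q^2. Setting dATC/dq = −968/q^2 − 14 + 2q = 0 gives q = 11 (since 2·11^3 − 14·11^2 = 968).
min ATC = 968/11 + 65 − 14·11 + 11^2 = £120. That is the break-even price.
Between these two prices the firm operates at a loss; above £120 it earns a profit.

Shutdown price = £16; break-even price = £120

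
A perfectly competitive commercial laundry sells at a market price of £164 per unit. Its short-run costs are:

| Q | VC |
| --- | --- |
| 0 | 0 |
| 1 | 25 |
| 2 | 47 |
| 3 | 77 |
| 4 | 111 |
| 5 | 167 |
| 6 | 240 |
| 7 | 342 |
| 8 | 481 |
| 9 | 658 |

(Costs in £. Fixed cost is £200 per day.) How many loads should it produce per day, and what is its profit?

Q = 8; profit = £631

Tabulate TR − TC: Q=0: -200; Q=1: -61; Q=2: 81; Q=3: 215; Q=4: 345; Q=5: 453; Q=6: 544; Q=7: 606; Q=8: 631; Q=9: 618.
Profit is maximized at Q = 8. AVC there is 481/8 = £60.12 ≤ P, so producing beats shutting down (which would give -£200).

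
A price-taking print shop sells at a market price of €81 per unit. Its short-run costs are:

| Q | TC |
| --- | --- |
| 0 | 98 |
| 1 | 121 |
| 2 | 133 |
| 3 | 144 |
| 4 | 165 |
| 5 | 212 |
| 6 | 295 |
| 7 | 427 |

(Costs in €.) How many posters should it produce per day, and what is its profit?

Profit at each row (π = 81Q − TC): Q=0: -98; Q=1: -40; Q=2: 29; Q=3: 99; Q=4: 159; Q=5: 193; Q=6: 191; Q=7: 140.
Profit is maximized at Q = 5. AVC there is 114/5 = €22.80 ≤ P, so producing beats shutting down (which would give -€98).

Q = 5; profit = €193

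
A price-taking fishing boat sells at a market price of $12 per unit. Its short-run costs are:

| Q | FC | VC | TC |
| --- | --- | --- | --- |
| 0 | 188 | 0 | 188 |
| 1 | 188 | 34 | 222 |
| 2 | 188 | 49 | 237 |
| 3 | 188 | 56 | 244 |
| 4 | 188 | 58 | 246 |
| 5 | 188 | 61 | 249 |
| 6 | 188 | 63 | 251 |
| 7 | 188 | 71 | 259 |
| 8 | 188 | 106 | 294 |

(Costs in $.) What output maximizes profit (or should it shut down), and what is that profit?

Q = 7; profit = -$175

Profit at each row (π = 12Q − TC): Q=0: -188; Q=1: -210; Q=2: -213; Q=3: -208; Q=4: -198; Q=5: -189; Q=6: -179; Q=7: -175; Q=8: -198.
Profit is maximized at Q = 7. AVC there is 71/7 = $10.14 ≤ P, so producing beats shutting down (which would give -$188).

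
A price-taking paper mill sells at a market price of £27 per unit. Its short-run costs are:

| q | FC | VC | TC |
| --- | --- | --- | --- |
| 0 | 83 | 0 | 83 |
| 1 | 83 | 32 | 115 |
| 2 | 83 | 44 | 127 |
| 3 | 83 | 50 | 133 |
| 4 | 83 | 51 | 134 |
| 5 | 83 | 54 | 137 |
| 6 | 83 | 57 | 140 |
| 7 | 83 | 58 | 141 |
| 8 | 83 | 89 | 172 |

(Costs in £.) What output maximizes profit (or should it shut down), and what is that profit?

q = 7; profit = £48

Compute π = P·q − TC at each output: q=0: -83; q=1: -88; q=2: -73; q=3: -52; q=4: -26; q=5: -2; q=6: 22; q=7: 48; q=8: 44.
Profit is maximized at q = 7. AVC there is 58/7 = £8.29 ≤ P, so producing beats shutting down (which would give -£83).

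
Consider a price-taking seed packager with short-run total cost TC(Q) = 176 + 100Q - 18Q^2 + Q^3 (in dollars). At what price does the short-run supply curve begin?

The shutdown price is the minimum of AVC. VC = 100Q - 18Q^2 + Q^3, so AVC = 100 - 18Q + Q^2.
dAVC/dQ = -18 + 2Q = 0 gives Q = 9. min AVC = 100 - 18·9 + 9^2 = 19.
The firm shuts down for any P below $19.

$19 per unit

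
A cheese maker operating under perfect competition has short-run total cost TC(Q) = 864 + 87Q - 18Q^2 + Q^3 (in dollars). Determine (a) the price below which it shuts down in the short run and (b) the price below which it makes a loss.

Shutdown price = $6; break-even price = $87

Shutdown price = min AVC. AVC = 87 - 18Q + Q^2, with vertex at Q = 9 and minimum $6.
ATC = 864/Q + 87 - 18Q + Q^2. Setting dATC/dQ = −864/Q^2 − 18 + 2Q = 0 gives Q = 12 (since 2·12^3 − 18·12^2 = 864).
min ATC = 864/12 + 87 − 18·12 + 12^2 = $87. That is the break-even price.
For $6 ≤ P < $87 the firm produces at a loss; below $6 it shuts down.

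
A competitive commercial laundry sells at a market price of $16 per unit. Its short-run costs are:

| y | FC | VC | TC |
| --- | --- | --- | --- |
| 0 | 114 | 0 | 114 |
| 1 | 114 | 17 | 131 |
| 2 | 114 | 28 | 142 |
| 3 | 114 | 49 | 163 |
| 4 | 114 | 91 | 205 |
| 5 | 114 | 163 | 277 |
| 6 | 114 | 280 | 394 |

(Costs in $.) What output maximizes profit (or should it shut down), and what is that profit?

Tabulate TR − TC: y=0: -114; y=1: -115; y=2: -110; y=3: -115; y=4: -141; y=5: -197; y=6: -298.
Profit is maximized at y = 2. AVC there is 28/2 = $14 ≤ P, so producing beats shutting down (which would give -$114).

y = 2; profit = -$110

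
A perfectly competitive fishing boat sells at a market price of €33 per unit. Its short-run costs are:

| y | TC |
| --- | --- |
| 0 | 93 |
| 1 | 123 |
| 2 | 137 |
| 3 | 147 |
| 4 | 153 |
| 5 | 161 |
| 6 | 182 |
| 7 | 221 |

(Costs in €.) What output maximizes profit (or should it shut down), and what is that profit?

Tabulate TR − TC: y=0: -93; y=1: -90; y=2: -71; y=3: -48; y=4: -21; y=5: 4; y=6: 16; y=7: 10.
Profit is maximized at y = 6. AVC there is 89/6 = €14.83 ≤ P, so producing beats shutting down (which would give -€93).

y = 6; profit = €16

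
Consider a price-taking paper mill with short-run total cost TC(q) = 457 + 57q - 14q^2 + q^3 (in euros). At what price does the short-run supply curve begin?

The shutdown price is the minimum of AVC. VC = 57q - 14q^2 + q^3, so AVC = 57 - 14q + q^2.
dAVC/dq = -14 + 2q = 0 gives q = 7. min AVC = 57 - 14·7 + 7^2 = 8.
For P < €8 the firm produces nothing.

€8 per unit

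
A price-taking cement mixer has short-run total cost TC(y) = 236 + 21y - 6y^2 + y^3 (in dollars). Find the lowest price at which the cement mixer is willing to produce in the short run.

Short-run supply begins at min AVC. From VC = 21y - 6y^2 + y^3, AVC = 21 - 6y + y^2.
At the minimum of AVC, MC = AVC. MC = 21 - 12y + 3y^2; setting MC = AVC gives 2y^2 - 6y = 0, so y = 3. min AVC = 12.
For P < $12 the firm produces nothing.

$12 per unit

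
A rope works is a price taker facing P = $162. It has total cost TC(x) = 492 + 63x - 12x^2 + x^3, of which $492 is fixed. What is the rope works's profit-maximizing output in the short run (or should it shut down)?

Produce at x = 11

Strip out fixed cost: VC = 63x - 12x^2 + x^3. Then AVC = 63 - 12x + x^2 and MC = 63 - 24x + 3x^2.
AVC hits its minimum where MC = AVC, at x = 6, giving min AVC = 63 - 12·6 + 6^2 = $27.
P = $162 exceeds min AVC = $27, so the firm stays open.
P = MC gives -99 - 24x + 3x^2 = 0, with roots -3 and 11. Take the larger (rising MC): x* = 11.
Check: AVC at x = 11 is $52 ≤ P, so revenue covers variable cost.
Profit = P·x − TC = 162·11 − 1064 = $718.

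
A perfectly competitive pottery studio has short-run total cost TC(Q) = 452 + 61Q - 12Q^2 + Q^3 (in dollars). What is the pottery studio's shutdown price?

The firm shuts down when price falls below the minimum of average variable cost. AVC = VC/Q = 61 - 12Q + Q^2.
At the minimum of AVC, MC = AVC. MC = 61 - 24Q + 3Q^2; setting MC = AVC gives 2Q^2 - 12Q = 0, so Q = 6. min AVC = 25.
So the shutdown price is $25.

$25 per unit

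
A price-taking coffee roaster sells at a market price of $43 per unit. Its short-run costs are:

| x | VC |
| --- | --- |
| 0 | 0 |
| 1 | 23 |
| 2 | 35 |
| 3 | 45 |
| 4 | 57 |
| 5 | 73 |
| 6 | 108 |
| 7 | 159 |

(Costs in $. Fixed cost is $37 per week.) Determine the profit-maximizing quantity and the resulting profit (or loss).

x = 6; profit = $113

Profit at each row (π = 43x − TC): x=0: -37; x=1: -17; x=2: 14; x=3: 47; x=4: 78; x=5: 105; x=6: 113; x=7: 105.
Profit is maximized at x = 6. AVC there is 108/6 = $18 ≤ P, so producing beats shutting down (which would give -$37).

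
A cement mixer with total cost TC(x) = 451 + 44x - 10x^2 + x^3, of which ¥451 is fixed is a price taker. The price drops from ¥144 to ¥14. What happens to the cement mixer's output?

Output falls from 10 to 0 (the firm shuts down)

MC = 44 - 20x + 3x^2; the shutdown threshold is min AVC = ¥19 (at x = 5).
At P = ¥144 ≥ min AVC, set P = MC on the rising branch: x = 10.
At P = ¥14 < min AVC = ¥19, price no longer covers variable cost at any output, so the firm shuts down: x = 0.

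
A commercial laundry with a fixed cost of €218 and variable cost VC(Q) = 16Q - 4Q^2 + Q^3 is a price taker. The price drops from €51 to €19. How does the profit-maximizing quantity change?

Output falls from 5 to 3

AVC = 16 - 4Q + Q^2, minimized at Q = 2 where min AVC = €12. MC = 16 - 8Q + 3Q^2.
At P = €51 ≥ min AVC, set P = MC on the rising branch: Q = 5.
At P = €19 ≥ min AVC, set P = MC: Q = 3. The firm stays open but cuts output.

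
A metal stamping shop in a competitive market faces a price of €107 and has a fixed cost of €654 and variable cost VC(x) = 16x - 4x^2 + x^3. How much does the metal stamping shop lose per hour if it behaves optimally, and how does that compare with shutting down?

Profit = -€164 at x = 7

AVC = 16 - 4x + x^2 has its minimum €12 at x = 2; price €107 clears that bar, so the firm operates.
With MC = 16 - 8x + 3x^2, P = MC on the upward-sloping part at x* = 7.
TR = 107·7 = 749. TC = 654 + 259 = 913. Profit = 749 − 913 = -€164.
That loss of €164 beats the €654 the firm would lose by shutting down; producing recovers €490 of fixed cost.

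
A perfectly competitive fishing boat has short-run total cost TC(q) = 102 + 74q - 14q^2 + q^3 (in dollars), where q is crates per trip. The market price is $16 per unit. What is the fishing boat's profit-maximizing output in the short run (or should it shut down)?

Shut down

Variable cost is VC = 74q - 14q^2 + q^3, so AVC = VC/q = 74 - 14q + q^2 and MC = dTC/dq = 74 - 28q + 3q^2.
The AVC parabola has its vertex at q = 14/2 = 7, where AVC = 74 - 14·7 + 7^2 = $25.
P = $16 lies below min AVC = $25; no output level covers variable cost.
Shutting down limits the loss to fixed cost, $102.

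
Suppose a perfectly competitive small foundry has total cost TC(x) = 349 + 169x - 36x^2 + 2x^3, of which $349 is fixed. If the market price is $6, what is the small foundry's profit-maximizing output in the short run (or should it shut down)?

Strip out fixed cost: VC = 169x - 36x^2 + 2x^3. Then AVC = 169 - 36x + 2x^2 and MC = 169 - 72x + 6x^2.
AVC hits its minimum where MC = AVC, at x = 9, giving min AVC = 169 - 36·9 + 2·9^2 = $7.
With P < min AVC ($6 < $7), every unit sold adds to the loss.
The firm minimizes its loss by shutting down and losing only its fixed cost of $349.

Shut down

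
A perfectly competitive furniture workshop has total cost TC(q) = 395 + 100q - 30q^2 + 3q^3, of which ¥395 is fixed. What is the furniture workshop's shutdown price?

The shutdown price is the minimum of AVC. VC = 100q - 30q^2 + 3q^3, so AVC = 100 - 30q + 3q^2.
dAVC/dq = -30 + 6q = 0 gives q = 5. min AVC = 100 - 30·5 + 3·5^2 = 25.
So the shutdown price is ¥25.

¥25 per unit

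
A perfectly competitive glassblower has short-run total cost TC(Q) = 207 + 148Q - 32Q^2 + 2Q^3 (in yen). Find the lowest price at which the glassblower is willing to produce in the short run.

¥20 per unit

Short-run supply begins at min AVC. From VC = 148Q - 32Q^2 + 2Q^3, AVC = 148 - 32Q + 2Q^2.
At the minimum of AVC, MC = AVC. MC = 148 - 64Q + 6Q^2; setting MC = AVC gives 4Q^2 - 32Q = 0, so Q = 8. min AVC = 20.
So the shutdown price is ¥20.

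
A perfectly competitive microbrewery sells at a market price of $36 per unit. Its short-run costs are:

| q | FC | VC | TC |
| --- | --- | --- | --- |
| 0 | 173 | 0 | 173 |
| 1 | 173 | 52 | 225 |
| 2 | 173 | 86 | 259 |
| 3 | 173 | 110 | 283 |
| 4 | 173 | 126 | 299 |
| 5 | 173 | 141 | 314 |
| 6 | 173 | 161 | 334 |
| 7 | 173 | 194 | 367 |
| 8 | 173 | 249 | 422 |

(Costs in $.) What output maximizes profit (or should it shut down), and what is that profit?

q = 7; profit = -$115

Profit at each row (π = 36q − TC): q=0: -173; q=1: -189; q=2: -187; q=3: -175; q=4: -155; q=5: -134; q=6: -118; q=7: -115; q=8: -134.
Profit is maximized at q = 7. AVC there is 194/7 = $27.71 ≤ P, so producing beats shutting down (which would give -$173).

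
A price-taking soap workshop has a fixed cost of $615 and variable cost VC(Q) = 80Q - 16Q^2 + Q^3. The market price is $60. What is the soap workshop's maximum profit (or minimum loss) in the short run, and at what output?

Profit = -$215 at Q = 10

AVC = 80 - 16Q + Q^2 has its minimum $16 at Q = 8; price $60 clears that bar, so the firm operates.
MC = 80 - 32Q + 3Q^2. Setting P = MC and taking the root on the rising branch gives Q* = 10.
TR = 60·10 = 600. TC = 615 + 200 = 815. Profit = 600 − 815 = -$215.
By producing, the firm covers all variable cost plus $400 of fixed cost; shutting down would lose the full $615.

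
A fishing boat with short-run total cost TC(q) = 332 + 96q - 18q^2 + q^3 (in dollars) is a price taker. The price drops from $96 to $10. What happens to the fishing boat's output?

Output falls from 12 to 0 (the firm shuts down)

MC = 96 - 36q + 3q^2; the shutdown threshold is min AVC = $15 (at q = 9).
At P = $96 ≥ min AVC, set P = MC on the rising branch: q = 12.
At P = $10 < min AVC = $15, price no longer covers variable cost at any output, so the firm shuts down: q = 0.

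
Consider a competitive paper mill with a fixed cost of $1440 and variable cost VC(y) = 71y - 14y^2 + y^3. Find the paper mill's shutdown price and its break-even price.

Shutdown price = $22; break-even price = $167

Shutdown price = min AVC. AVC = 71 - 14y + y^2, with vertex at y = 7 and minimum $22.
ATC = 1440/y + 71 - 14y + y^2. Setting dATC/dy = −1440/y^2 − 14 + 2y = 0 gives y = 12 (since 2·12^3 − 14·12^2 = 1440).
min ATC = 1440/12 + 71 − 14·12 + 12^2 = $167. That is the break-even price.
For $22 ≤ P < $167 the firm produces at a loss; below $22 it shuts down.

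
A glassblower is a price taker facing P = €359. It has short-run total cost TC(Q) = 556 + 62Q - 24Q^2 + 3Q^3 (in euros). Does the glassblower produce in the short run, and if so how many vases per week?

Variable cost is VC = 62Q - 24Q^2 + 3Q^3, so AVC = VC/Q = 62 - 24Q + 3Q^2 and MC = dTC/dQ = 62 - 48Q + 9Q^2.
AVC hits its minimum where MC = AVC, at Q = 4, giving min AVC = 62 - 24·4 + 3·4^2 = €14.
P = €359 exceeds min AVC = €14, so the firm stays open.
Solving P = MC: -297 - 48Q + 9Q^2 = 0 ⇒ Q = -11/3 or 9. On the upward-sloping branch, Q* = 9.
Check: AVC at Q = 9 is €89 ≤ P, so revenue covers variable cost.
Profit = P·Q − TC = 359·9 − 1357 = €1874.

Produce at Q = 9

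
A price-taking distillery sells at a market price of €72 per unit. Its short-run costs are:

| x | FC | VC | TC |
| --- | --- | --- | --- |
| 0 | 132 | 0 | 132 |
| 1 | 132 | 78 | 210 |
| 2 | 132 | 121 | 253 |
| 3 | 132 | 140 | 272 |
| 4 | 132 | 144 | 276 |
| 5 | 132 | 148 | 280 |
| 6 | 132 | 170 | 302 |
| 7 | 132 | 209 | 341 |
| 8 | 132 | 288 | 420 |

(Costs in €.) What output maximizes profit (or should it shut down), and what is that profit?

x = 7; profit = €163

Tabulate TR − TC: x=0: -132; x=1: -138; x=2: -109; x=3: -56; x=4: 12; x=5: 80; x=6: 130; x=7: 163; x=8: 156.
Profit is maximized at x = 7. AVC there is 209/7 = €29.86 ≤ P, so producing beats shutting down (which would give -€132).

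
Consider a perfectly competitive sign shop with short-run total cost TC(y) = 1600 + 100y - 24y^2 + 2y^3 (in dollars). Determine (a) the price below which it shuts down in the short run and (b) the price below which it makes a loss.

Shutdown price = $28; break-even price = $220

Shutdown price = min AVC. AVC = 100 - 24y + 2y^2, with vertex at y = 6 and minimum $28.
ATC = 1600/y + 100 - 24y + 2y^2. Setting dATC/dy = −1600/y^2 − 24 + 4y = 0 gives y = 10 (since 4·10^3 − 24·10^2 = 1600).
min ATC = 1600/10 + 100 − 24·10 + 2·10^2 = $220. That is the break-even price.
Between these two prices the firm operates at a loss; above $220 it earns a profit.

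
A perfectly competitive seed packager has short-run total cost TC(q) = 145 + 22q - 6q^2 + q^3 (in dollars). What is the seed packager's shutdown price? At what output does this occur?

$13 per unit, at q = 3

The shutdown price is the minimum of AVC. VC = 22q - 6q^2 + q^3, so AVC = 22 - 6q + q^2.
At the minimum of AVC, MC = AVC. MC = 22 - 12q + 3q^2; setting MC = AVC gives 2q^2 - 6q = 0, so q = 3. min AVC = 13.
For P < $13 the firm produces nothing.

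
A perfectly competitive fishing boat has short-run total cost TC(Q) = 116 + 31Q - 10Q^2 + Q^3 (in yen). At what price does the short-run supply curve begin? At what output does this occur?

The shutdown price is the minimum of AVC. VC = 31Q - 10Q^2 + Q^3, so AVC = 31 - 10Q + Q^2.
dAVC/dQ = -10 + 2Q = 0 gives Q = 5. min AVC = 31 - 10·5 + 5^2 = 6.
So the shutdown price is ¥6.

¥6 per unit, at Q = 5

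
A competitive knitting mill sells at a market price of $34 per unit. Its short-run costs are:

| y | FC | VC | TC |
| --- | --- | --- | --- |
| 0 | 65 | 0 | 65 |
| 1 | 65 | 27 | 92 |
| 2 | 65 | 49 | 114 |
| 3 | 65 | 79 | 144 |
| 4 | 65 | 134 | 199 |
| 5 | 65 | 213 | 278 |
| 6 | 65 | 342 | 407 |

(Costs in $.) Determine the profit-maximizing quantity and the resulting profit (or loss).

Tabulate TR − TC: y=0: -65; y=1: -58; y=2: -46; y=3: -42; y=4: -63; y=5: -108; y=6: -203.
Profit is maximized at y = 3. AVC there is 79/3 = $26.33 ≤ P, so producing beats shutting down (which would give -$65).

y = 3; profit = -$42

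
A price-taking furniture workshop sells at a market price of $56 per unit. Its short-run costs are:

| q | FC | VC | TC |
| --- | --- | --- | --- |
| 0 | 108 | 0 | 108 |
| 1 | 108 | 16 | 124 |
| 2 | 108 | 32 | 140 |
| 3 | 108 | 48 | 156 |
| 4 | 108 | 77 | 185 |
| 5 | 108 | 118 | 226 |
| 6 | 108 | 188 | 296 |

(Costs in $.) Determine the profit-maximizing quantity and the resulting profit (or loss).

Profit at each row (π = 56q − TC): q=0: -108; q=1: -68; q=2: -28; q=3: 12; q=4: 39; q=5: 54; q=6: 40.
Profit is maximized at q = 5. AVC there is 118/5 = $23.60 ≤ P, so producing beats shutting down (which would give -$108).

q = 5; profit = $54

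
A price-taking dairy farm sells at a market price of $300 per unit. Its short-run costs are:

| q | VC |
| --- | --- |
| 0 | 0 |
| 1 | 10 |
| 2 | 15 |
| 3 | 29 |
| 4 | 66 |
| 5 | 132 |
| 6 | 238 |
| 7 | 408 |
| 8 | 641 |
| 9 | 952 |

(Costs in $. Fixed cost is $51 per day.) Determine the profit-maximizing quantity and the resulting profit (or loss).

q = 8; profit = $1708

Tabulate TR − TC: q=0: -51; q=1: 239; q=2: 534; q=3: 820; q=4: 1083; q=5: 1317; q=6: 1511; q=7: 1641; q=8: 1708; q=9: 1697.
Profit is maximized at q = 8. AVC there is 641/8 = $80.12 ≤ P, so producing beats shutting down (which would give -$51).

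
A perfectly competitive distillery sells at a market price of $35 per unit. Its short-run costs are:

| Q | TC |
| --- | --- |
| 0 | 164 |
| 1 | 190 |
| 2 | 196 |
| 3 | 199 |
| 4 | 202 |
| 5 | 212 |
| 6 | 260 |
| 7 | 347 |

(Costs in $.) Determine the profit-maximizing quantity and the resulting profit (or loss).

Q = 5; profit = -$37

Profit at each row (π = 35Q − TC): Q=0: -164; Q=1: -155; Q=2: -126; Q=3: -94; Q=4: -62; Q=5: -37; Q=6: -50; Q=7: -102.
Profit is maximized at Q = 5. AVC there is 48/5 = $9.60 ≤ P, so producing beats shutting down (which would give -$164).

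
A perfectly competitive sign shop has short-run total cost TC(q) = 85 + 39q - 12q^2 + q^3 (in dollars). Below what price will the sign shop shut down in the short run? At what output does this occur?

The shutdown price is the minimum of AVC. VC = 39q - 12q^2 + q^3, so AVC = 39 - 12q + q^2.
dAVC/dq = -12 + 2q = 0 gives q = 6. min AVC = 39 - 12·6 + 6^2 = 3.
The firm shuts down for any P below $3.

$3 per unit, at q = 6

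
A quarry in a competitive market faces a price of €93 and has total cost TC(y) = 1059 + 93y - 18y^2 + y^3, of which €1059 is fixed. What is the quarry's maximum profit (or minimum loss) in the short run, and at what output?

Profit = -€195 at y = 12

AVC = 93 - 18y + y^2; min AVC = €12 at y = 9. Since P = €93 ≥ min AVC, the firm produces.
With MC = 93 - 36y + 3y^2, P = MC on the upward-sloping part at y* = 12.
TR = 93·12 = 1116. TC = 1059 + 252 = 1311. Profit = 1116 − 1311 = -€195.
Shutting down would mean losing the fixed cost of €1059, so operating at a loss of €195 is better by €864.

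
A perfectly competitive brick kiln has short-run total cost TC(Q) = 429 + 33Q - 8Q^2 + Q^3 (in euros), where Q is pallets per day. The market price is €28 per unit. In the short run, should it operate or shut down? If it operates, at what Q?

Produce at Q = 5

From TC, MC = TC'(Q) = 33 - 16Q + 3Q^2 and AVC = VC/Q = 33 - 8Q + Q^2.
The AVC parabola has its vertex at Q = 8/2 = 4, where AVC = 33 - 8·4 + 4^2 = €17.
Because €28 ≥ €17, revenue can cover variable cost; the firm operates.
P = MC gives 5 - 16Q + 3Q^2 = 0, with roots 1/3 and 5. Take the larger (rising MC): Q* = 5.
Check: AVC at Q = 5 is €18 ≤ P, so revenue covers variable cost.
Profit = P·Q − TC = 28·5 − 519 = -€379, a loss, but smaller than the €429 fixed cost the firm would lose by shutting down.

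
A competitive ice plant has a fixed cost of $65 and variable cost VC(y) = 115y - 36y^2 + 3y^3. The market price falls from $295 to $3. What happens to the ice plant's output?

Output falls from 10 to 0 (the firm shuts down)

MC = 115 - 72y + 9y^2; the shutdown threshold is min AVC = $7 (at y = 6).
At P = $295 ≥ min AVC, set P = MC on the rising branch: y = 10.
At P = $3 < min AVC = $7, price no longer covers variable cost at any output, so the firm shuts down: y = 0.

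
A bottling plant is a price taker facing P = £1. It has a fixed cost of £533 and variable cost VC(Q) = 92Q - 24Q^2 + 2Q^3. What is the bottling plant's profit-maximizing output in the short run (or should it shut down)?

From TC, MC = TC'(Q) = 92 - 48Q + 6Q^2 and AVC = VC/Q = 92 - 24Q + 2Q^2.
The AVC parabola has its vertex at Q = 24/4 = 6, where AVC = 92 - 24·6 + 2·6^2 = £20.
P = £1 lies below min AVC = £20; no output level covers variable cost.
The firm minimizes its loss by shutting down and losing only its fixed cost of £533.

Shut down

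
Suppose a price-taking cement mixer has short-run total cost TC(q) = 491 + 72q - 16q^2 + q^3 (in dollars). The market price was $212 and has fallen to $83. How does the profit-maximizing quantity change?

Output falls from 14 to 11

MC = 72 - 32q + 3q^2; the shutdown threshold is min AVC = $8 (at q = 8).
With P = $212 above the shutdown price, P = MC gives q = 14.
At P = $83 ≥ min AVC, set P = MC: q = 11. The firm stays open but cuts output.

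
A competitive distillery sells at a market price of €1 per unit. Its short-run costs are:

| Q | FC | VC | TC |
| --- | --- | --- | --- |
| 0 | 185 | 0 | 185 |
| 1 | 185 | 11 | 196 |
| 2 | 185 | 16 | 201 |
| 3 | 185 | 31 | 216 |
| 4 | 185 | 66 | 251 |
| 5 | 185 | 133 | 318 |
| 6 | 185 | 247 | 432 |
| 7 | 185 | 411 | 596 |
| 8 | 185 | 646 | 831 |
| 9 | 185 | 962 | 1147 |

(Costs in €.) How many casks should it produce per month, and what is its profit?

Profit at each row (π = 1Q − TC): Q=0: -185; Q=1: -195; Q=2: -199; Q=3: -213; Q=4: -247; Q=5: -313; Q=6: -426; Q=7: -589; Q=8: -823; Q=9: -1138.
Profit is highest at Q = 0. Equivalently, the lowest AVC in the table is 16/2 ≈ €8 at Q = 2, and P = €1 falls below it — price never covers variable cost, so the firm shuts down and loses only its fixed cost.

Q = 0 (shut down); profit = -€185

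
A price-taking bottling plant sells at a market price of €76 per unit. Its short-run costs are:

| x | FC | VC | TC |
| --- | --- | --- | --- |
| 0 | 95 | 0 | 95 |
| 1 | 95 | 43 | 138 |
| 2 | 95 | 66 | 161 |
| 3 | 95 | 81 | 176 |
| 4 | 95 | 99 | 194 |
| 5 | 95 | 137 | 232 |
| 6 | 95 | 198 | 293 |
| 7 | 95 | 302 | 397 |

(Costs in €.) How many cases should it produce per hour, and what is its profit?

x = 6; profit = €163

Compute π = P·x − TC at each output: x=0: -95; x=1: -62; x=2: -9; x=3: 52; x=4: 110; x=5: 148; x=6: 163; x=7: 135.
Profit is maximized at x = 6. AVC there is 198/6 = €33 ≤ P, so producing beats shutting down (which would give -€95).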